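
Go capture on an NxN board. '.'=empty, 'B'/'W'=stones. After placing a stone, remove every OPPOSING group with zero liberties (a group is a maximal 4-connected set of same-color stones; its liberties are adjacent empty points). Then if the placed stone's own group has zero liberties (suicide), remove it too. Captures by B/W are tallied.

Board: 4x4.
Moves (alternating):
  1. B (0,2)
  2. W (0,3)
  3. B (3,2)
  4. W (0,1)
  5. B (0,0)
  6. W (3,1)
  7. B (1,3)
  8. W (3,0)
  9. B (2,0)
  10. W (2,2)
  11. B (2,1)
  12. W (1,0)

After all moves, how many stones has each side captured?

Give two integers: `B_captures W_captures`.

Answer: 3 1

Derivation:
Move 1: B@(0,2) -> caps B=0 W=0
Move 2: W@(0,3) -> caps B=0 W=0
Move 3: B@(3,2) -> caps B=0 W=0
Move 4: W@(0,1) -> caps B=0 W=0
Move 5: B@(0,0) -> caps B=0 W=0
Move 6: W@(3,1) -> caps B=0 W=0
Move 7: B@(1,3) -> caps B=1 W=0
Move 8: W@(3,0) -> caps B=1 W=0
Move 9: B@(2,0) -> caps B=1 W=0
Move 10: W@(2,2) -> caps B=1 W=0
Move 11: B@(2,1) -> caps B=3 W=0
Move 12: W@(1,0) -> caps B=3 W=1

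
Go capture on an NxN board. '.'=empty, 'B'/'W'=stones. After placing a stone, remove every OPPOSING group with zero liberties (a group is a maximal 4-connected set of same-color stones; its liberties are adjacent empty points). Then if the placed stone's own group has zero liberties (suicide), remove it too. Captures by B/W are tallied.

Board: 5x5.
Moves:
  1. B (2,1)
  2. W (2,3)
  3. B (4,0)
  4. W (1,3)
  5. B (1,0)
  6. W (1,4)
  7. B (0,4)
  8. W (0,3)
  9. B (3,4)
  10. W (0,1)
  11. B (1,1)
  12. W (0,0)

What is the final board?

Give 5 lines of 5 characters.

Answer: WW.W.
BB.WW
.B.W.
....B
B....

Derivation:
Move 1: B@(2,1) -> caps B=0 W=0
Move 2: W@(2,3) -> caps B=0 W=0
Move 3: B@(4,0) -> caps B=0 W=0
Move 4: W@(1,3) -> caps B=0 W=0
Move 5: B@(1,0) -> caps B=0 W=0
Move 6: W@(1,4) -> caps B=0 W=0
Move 7: B@(0,4) -> caps B=0 W=0
Move 8: W@(0,3) -> caps B=0 W=1
Move 9: B@(3,4) -> caps B=0 W=1
Move 10: W@(0,1) -> caps B=0 W=1
Move 11: B@(1,1) -> caps B=0 W=1
Move 12: W@(0,0) -> caps B=0 W=1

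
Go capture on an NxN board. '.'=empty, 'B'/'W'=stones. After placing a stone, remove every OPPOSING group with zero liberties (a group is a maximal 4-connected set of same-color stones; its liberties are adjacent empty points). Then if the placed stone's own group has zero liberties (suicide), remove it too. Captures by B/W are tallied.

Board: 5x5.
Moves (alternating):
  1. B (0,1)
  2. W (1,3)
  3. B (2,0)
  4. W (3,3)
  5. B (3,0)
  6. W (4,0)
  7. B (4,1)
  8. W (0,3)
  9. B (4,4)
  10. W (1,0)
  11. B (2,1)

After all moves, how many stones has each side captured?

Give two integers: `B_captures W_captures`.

Move 1: B@(0,1) -> caps B=0 W=0
Move 2: W@(1,3) -> caps B=0 W=0
Move 3: B@(2,0) -> caps B=0 W=0
Move 4: W@(3,3) -> caps B=0 W=0
Move 5: B@(3,0) -> caps B=0 W=0
Move 6: W@(4,0) -> caps B=0 W=0
Move 7: B@(4,1) -> caps B=1 W=0
Move 8: W@(0,3) -> caps B=1 W=0
Move 9: B@(4,4) -> caps B=1 W=0
Move 10: W@(1,0) -> caps B=1 W=0
Move 11: B@(2,1) -> caps B=1 W=0

Answer: 1 0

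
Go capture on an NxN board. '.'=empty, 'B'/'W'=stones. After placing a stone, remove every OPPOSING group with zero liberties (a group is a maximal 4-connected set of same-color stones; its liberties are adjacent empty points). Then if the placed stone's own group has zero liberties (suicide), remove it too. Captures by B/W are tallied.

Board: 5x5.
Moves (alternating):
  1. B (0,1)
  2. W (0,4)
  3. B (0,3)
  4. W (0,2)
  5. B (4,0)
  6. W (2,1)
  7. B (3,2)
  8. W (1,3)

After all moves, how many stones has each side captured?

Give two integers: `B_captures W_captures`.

Move 1: B@(0,1) -> caps B=0 W=0
Move 2: W@(0,4) -> caps B=0 W=0
Move 3: B@(0,3) -> caps B=0 W=0
Move 4: W@(0,2) -> caps B=0 W=0
Move 5: B@(4,0) -> caps B=0 W=0
Move 6: W@(2,1) -> caps B=0 W=0
Move 7: B@(3,2) -> caps B=0 W=0
Move 8: W@(1,3) -> caps B=0 W=1

Answer: 0 1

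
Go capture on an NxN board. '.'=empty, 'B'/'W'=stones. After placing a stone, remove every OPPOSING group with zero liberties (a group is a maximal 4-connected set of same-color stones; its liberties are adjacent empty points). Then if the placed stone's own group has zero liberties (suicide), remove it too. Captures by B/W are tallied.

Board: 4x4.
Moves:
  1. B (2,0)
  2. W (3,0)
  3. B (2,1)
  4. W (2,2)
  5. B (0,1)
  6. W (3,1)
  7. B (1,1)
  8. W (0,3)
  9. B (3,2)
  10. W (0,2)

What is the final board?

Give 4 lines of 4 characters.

Move 1: B@(2,0) -> caps B=0 W=0
Move 2: W@(3,0) -> caps B=0 W=0
Move 3: B@(2,1) -> caps B=0 W=0
Move 4: W@(2,2) -> caps B=0 W=0
Move 5: B@(0,1) -> caps B=0 W=0
Move 6: W@(3,1) -> caps B=0 W=0
Move 7: B@(1,1) -> caps B=0 W=0
Move 8: W@(0,3) -> caps B=0 W=0
Move 9: B@(3,2) -> caps B=2 W=0
Move 10: W@(0,2) -> caps B=2 W=0

Answer: .BWW
.B..
BBW.
..B.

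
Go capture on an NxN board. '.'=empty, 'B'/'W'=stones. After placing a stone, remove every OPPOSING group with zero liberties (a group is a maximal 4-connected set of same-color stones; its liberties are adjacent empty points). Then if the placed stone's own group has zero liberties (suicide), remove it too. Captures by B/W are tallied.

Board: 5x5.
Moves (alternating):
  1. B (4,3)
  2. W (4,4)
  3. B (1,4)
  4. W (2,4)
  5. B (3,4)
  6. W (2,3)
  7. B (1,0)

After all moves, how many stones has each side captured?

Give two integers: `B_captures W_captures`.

Move 1: B@(4,3) -> caps B=0 W=0
Move 2: W@(4,4) -> caps B=0 W=0
Move 3: B@(1,4) -> caps B=0 W=0
Move 4: W@(2,4) -> caps B=0 W=0
Move 5: B@(3,4) -> caps B=1 W=0
Move 6: W@(2,3) -> caps B=1 W=0
Move 7: B@(1,0) -> caps B=1 W=0

Answer: 1 0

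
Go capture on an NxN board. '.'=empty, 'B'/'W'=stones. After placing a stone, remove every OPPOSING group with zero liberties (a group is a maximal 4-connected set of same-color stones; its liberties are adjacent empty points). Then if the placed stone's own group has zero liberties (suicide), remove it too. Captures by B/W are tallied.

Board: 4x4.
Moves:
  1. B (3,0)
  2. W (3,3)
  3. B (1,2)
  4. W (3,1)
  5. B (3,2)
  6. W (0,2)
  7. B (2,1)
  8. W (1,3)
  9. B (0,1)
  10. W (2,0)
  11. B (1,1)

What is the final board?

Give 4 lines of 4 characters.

Answer: .BW.
.BBW
WB..
B.BW

Derivation:
Move 1: B@(3,0) -> caps B=0 W=0
Move 2: W@(3,3) -> caps B=0 W=0
Move 3: B@(1,2) -> caps B=0 W=0
Move 4: W@(3,1) -> caps B=0 W=0
Move 5: B@(3,2) -> caps B=0 W=0
Move 6: W@(0,2) -> caps B=0 W=0
Move 7: B@(2,1) -> caps B=1 W=0
Move 8: W@(1,3) -> caps B=1 W=0
Move 9: B@(0,1) -> caps B=1 W=0
Move 10: W@(2,0) -> caps B=1 W=0
Move 11: B@(1,1) -> caps B=1 W=0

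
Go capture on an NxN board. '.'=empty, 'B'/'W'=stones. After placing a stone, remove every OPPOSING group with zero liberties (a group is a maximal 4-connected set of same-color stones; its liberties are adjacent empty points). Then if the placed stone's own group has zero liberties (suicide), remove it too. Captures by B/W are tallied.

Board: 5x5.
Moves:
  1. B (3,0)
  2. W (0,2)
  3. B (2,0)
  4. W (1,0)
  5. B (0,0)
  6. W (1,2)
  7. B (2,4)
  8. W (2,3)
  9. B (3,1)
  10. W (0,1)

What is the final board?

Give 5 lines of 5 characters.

Answer: .WW..
W.W..
B..WB
BB...
.....

Derivation:
Move 1: B@(3,0) -> caps B=0 W=0
Move 2: W@(0,2) -> caps B=0 W=0
Move 3: B@(2,0) -> caps B=0 W=0
Move 4: W@(1,0) -> caps B=0 W=0
Move 5: B@(0,0) -> caps B=0 W=0
Move 6: W@(1,2) -> caps B=0 W=0
Move 7: B@(2,4) -> caps B=0 W=0
Move 8: W@(2,3) -> caps B=0 W=0
Move 9: B@(3,1) -> caps B=0 W=0
Move 10: W@(0,1) -> caps B=0 W=1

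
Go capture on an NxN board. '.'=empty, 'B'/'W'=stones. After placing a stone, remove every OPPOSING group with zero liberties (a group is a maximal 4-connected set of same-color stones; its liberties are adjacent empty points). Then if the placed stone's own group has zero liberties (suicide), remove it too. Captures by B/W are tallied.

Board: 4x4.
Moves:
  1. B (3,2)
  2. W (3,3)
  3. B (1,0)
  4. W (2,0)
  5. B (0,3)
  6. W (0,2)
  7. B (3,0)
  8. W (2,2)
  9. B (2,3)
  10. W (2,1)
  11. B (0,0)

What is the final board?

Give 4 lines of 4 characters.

Move 1: B@(3,2) -> caps B=0 W=0
Move 2: W@(3,3) -> caps B=0 W=0
Move 3: B@(1,0) -> caps B=0 W=0
Move 4: W@(2,0) -> caps B=0 W=0
Move 5: B@(0,3) -> caps B=0 W=0
Move 6: W@(0,2) -> caps B=0 W=0
Move 7: B@(3,0) -> caps B=0 W=0
Move 8: W@(2,2) -> caps B=0 W=0
Move 9: B@(2,3) -> caps B=1 W=0
Move 10: W@(2,1) -> caps B=1 W=0
Move 11: B@(0,0) -> caps B=1 W=0

Answer: B.WB
B...
WWWB
B.B.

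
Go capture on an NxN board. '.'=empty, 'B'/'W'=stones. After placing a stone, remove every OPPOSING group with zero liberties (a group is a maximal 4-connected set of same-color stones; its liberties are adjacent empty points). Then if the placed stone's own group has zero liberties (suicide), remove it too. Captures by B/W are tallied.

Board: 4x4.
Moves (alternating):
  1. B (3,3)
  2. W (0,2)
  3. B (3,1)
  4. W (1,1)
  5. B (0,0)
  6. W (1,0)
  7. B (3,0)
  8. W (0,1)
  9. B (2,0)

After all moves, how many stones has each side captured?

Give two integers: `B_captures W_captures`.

Answer: 0 1

Derivation:
Move 1: B@(3,3) -> caps B=0 W=0
Move 2: W@(0,2) -> caps B=0 W=0
Move 3: B@(3,1) -> caps B=0 W=0
Move 4: W@(1,1) -> caps B=0 W=0
Move 5: B@(0,0) -> caps B=0 W=0
Move 6: W@(1,0) -> caps B=0 W=0
Move 7: B@(3,0) -> caps B=0 W=0
Move 8: W@(0,1) -> caps B=0 W=1
Move 9: B@(2,0) -> caps B=0 W=1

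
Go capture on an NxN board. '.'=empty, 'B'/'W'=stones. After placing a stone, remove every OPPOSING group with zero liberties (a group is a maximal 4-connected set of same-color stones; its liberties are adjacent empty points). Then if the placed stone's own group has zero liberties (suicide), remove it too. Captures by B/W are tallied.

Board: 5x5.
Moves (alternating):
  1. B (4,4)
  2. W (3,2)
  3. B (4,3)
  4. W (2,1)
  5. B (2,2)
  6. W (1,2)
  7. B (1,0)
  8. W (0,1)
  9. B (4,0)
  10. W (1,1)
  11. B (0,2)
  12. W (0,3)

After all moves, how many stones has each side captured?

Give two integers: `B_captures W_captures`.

Move 1: B@(4,4) -> caps B=0 W=0
Move 2: W@(3,2) -> caps B=0 W=0
Move 3: B@(4,3) -> caps B=0 W=0
Move 4: W@(2,1) -> caps B=0 W=0
Move 5: B@(2,2) -> caps B=0 W=0
Move 6: W@(1,2) -> caps B=0 W=0
Move 7: B@(1,0) -> caps B=0 W=0
Move 8: W@(0,1) -> caps B=0 W=0
Move 9: B@(4,0) -> caps B=0 W=0
Move 10: W@(1,1) -> caps B=0 W=0
Move 11: B@(0,2) -> caps B=0 W=0
Move 12: W@(0,3) -> caps B=0 W=1

Answer: 0 1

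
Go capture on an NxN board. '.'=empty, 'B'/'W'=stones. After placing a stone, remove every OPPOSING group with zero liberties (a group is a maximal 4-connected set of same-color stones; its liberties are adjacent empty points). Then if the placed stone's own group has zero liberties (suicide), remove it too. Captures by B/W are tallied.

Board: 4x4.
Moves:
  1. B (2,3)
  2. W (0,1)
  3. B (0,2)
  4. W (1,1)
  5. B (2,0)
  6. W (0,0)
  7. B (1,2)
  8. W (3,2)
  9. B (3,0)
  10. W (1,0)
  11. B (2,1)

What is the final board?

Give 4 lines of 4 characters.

Answer: ..B.
..B.
BB.B
B.W.

Derivation:
Move 1: B@(2,3) -> caps B=0 W=0
Move 2: W@(0,1) -> caps B=0 W=0
Move 3: B@(0,2) -> caps B=0 W=0
Move 4: W@(1,1) -> caps B=0 W=0
Move 5: B@(2,0) -> caps B=0 W=0
Move 6: W@(0,0) -> caps B=0 W=0
Move 7: B@(1,2) -> caps B=0 W=0
Move 8: W@(3,2) -> caps B=0 W=0
Move 9: B@(3,0) -> caps B=0 W=0
Move 10: W@(1,0) -> caps B=0 W=0
Move 11: B@(2,1) -> caps B=4 W=0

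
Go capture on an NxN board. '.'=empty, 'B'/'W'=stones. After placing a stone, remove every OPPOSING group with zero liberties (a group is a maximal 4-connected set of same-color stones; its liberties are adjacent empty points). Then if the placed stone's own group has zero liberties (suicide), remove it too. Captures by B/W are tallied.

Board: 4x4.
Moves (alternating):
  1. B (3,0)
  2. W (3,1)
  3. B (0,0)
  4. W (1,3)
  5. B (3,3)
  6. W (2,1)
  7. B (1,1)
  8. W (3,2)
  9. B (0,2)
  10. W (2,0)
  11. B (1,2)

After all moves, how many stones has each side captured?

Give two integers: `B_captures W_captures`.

Move 1: B@(3,0) -> caps B=0 W=0
Move 2: W@(3,1) -> caps B=0 W=0
Move 3: B@(0,0) -> caps B=0 W=0
Move 4: W@(1,3) -> caps B=0 W=0
Move 5: B@(3,3) -> caps B=0 W=0
Move 6: W@(2,1) -> caps B=0 W=0
Move 7: B@(1,1) -> caps B=0 W=0
Move 8: W@(3,2) -> caps B=0 W=0
Move 9: B@(0,2) -> caps B=0 W=0
Move 10: W@(2,0) -> caps B=0 W=1
Move 11: B@(1,2) -> caps B=0 W=1

Answer: 0 1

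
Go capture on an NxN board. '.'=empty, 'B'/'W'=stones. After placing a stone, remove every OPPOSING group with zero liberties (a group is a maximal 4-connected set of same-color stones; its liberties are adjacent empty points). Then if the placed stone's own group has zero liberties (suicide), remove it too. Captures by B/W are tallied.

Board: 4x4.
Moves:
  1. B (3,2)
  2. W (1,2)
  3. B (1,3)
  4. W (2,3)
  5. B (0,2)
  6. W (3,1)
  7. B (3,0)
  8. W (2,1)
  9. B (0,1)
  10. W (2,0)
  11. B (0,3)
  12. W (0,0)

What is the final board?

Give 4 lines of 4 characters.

Answer: WBBB
..WB
WW.W
.WB.

Derivation:
Move 1: B@(3,2) -> caps B=0 W=0
Move 2: W@(1,2) -> caps B=0 W=0
Move 3: B@(1,3) -> caps B=0 W=0
Move 4: W@(2,3) -> caps B=0 W=0
Move 5: B@(0,2) -> caps B=0 W=0
Move 6: W@(3,1) -> caps B=0 W=0
Move 7: B@(3,0) -> caps B=0 W=0
Move 8: W@(2,1) -> caps B=0 W=0
Move 9: B@(0,1) -> caps B=0 W=0
Move 10: W@(2,0) -> caps B=0 W=1
Move 11: B@(0,3) -> caps B=0 W=1
Move 12: W@(0,0) -> caps B=0 W=1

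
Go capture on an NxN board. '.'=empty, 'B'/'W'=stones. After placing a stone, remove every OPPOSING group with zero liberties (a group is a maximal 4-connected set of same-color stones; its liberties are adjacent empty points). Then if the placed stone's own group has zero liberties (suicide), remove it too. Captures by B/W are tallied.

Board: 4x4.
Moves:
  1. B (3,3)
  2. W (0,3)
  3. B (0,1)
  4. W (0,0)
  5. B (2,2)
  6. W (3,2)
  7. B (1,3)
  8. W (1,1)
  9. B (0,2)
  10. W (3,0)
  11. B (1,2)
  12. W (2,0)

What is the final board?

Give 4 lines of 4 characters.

Answer: WBB.
.WBB
W.B.
W.WB

Derivation:
Move 1: B@(3,3) -> caps B=0 W=0
Move 2: W@(0,3) -> caps B=0 W=0
Move 3: B@(0,1) -> caps B=0 W=0
Move 4: W@(0,0) -> caps B=0 W=0
Move 5: B@(2,2) -> caps B=0 W=0
Move 6: W@(3,2) -> caps B=0 W=0
Move 7: B@(1,3) -> caps B=0 W=0
Move 8: W@(1,1) -> caps B=0 W=0
Move 9: B@(0,2) -> caps B=1 W=0
Move 10: W@(3,0) -> caps B=1 W=0
Move 11: B@(1,2) -> caps B=1 W=0
Move 12: W@(2,0) -> caps B=1 W=0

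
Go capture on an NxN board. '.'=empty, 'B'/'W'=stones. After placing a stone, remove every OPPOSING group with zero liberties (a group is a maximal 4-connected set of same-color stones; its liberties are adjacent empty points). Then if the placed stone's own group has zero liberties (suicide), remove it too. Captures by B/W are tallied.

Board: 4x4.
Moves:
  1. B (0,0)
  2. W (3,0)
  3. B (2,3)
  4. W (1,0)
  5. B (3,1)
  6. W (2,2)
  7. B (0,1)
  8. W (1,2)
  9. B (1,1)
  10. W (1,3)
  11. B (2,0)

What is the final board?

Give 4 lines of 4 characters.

Move 1: B@(0,0) -> caps B=0 W=0
Move 2: W@(3,0) -> caps B=0 W=0
Move 3: B@(2,3) -> caps B=0 W=0
Move 4: W@(1,0) -> caps B=0 W=0
Move 5: B@(3,1) -> caps B=0 W=0
Move 6: W@(2,2) -> caps B=0 W=0
Move 7: B@(0,1) -> caps B=0 W=0
Move 8: W@(1,2) -> caps B=0 W=0
Move 9: B@(1,1) -> caps B=0 W=0
Move 10: W@(1,3) -> caps B=0 W=0
Move 11: B@(2,0) -> caps B=2 W=0

Answer: BB..
.BWW
B.WB
.B..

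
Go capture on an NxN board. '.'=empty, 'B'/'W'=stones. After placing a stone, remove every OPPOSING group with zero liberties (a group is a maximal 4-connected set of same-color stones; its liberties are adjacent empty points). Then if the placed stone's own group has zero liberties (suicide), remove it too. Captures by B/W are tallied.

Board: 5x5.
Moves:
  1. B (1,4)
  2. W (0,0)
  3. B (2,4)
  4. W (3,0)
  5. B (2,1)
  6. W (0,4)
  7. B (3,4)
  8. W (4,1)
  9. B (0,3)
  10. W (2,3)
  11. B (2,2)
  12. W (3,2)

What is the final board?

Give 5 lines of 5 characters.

Move 1: B@(1,4) -> caps B=0 W=0
Move 2: W@(0,0) -> caps B=0 W=0
Move 3: B@(2,4) -> caps B=0 W=0
Move 4: W@(3,0) -> caps B=0 W=0
Move 5: B@(2,1) -> caps B=0 W=0
Move 6: W@(0,4) -> caps B=0 W=0
Move 7: B@(3,4) -> caps B=0 W=0
Move 8: W@(4,1) -> caps B=0 W=0
Move 9: B@(0,3) -> caps B=1 W=0
Move 10: W@(2,3) -> caps B=1 W=0
Move 11: B@(2,2) -> caps B=1 W=0
Move 12: W@(3,2) -> caps B=1 W=0

Answer: W..B.
....B
.BBWB
W.W.B
.W...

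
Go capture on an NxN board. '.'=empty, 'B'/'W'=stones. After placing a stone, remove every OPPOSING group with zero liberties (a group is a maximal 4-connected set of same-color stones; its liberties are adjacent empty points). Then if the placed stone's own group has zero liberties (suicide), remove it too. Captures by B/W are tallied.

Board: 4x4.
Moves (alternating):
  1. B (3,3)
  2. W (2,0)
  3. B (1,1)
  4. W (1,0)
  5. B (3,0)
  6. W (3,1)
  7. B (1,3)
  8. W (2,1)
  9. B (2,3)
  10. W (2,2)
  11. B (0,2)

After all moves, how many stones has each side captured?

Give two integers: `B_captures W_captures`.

Move 1: B@(3,3) -> caps B=0 W=0
Move 2: W@(2,0) -> caps B=0 W=0
Move 3: B@(1,1) -> caps B=0 W=0
Move 4: W@(1,0) -> caps B=0 W=0
Move 5: B@(3,0) -> caps B=0 W=0
Move 6: W@(3,1) -> caps B=0 W=1
Move 7: B@(1,3) -> caps B=0 W=1
Move 8: W@(2,1) -> caps B=0 W=1
Move 9: B@(2,3) -> caps B=0 W=1
Move 10: W@(2,2) -> caps B=0 W=1
Move 11: B@(0,2) -> caps B=0 W=1

Answer: 0 1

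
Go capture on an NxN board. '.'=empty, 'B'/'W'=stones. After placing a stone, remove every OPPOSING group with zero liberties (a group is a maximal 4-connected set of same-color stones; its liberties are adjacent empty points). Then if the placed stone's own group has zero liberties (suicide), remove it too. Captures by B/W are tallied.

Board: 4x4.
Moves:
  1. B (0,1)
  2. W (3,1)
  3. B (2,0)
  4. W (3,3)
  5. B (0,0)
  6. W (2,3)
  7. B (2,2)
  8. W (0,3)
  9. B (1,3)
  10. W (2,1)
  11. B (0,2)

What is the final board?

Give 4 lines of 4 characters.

Answer: BBB.
...B
BWBW
.W.W

Derivation:
Move 1: B@(0,1) -> caps B=0 W=0
Move 2: W@(3,1) -> caps B=0 W=0
Move 3: B@(2,0) -> caps B=0 W=0
Move 4: W@(3,3) -> caps B=0 W=0
Move 5: B@(0,0) -> caps B=0 W=0
Move 6: W@(2,3) -> caps B=0 W=0
Move 7: B@(2,2) -> caps B=0 W=0
Move 8: W@(0,3) -> caps B=0 W=0
Move 9: B@(1,3) -> caps B=0 W=0
Move 10: W@(2,1) -> caps B=0 W=0
Move 11: B@(0,2) -> caps B=1 W=0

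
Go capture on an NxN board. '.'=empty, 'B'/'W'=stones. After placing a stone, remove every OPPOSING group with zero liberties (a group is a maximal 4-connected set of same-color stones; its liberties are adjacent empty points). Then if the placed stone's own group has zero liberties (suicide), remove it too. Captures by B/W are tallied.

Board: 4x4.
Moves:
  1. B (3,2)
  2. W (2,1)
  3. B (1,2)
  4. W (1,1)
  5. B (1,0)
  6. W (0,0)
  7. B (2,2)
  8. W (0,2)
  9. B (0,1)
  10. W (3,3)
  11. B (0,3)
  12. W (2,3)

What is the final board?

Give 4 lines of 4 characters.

Answer: .B.B
BWB.
.WBW
..BW

Derivation:
Move 1: B@(3,2) -> caps B=0 W=0
Move 2: W@(2,1) -> caps B=0 W=0
Move 3: B@(1,2) -> caps B=0 W=0
Move 4: W@(1,1) -> caps B=0 W=0
Move 5: B@(1,0) -> caps B=0 W=0
Move 6: W@(0,0) -> caps B=0 W=0
Move 7: B@(2,2) -> caps B=0 W=0
Move 8: W@(0,2) -> caps B=0 W=0
Move 9: B@(0,1) -> caps B=1 W=0
Move 10: W@(3,3) -> caps B=1 W=0
Move 11: B@(0,3) -> caps B=2 W=0
Move 12: W@(2,3) -> caps B=2 W=0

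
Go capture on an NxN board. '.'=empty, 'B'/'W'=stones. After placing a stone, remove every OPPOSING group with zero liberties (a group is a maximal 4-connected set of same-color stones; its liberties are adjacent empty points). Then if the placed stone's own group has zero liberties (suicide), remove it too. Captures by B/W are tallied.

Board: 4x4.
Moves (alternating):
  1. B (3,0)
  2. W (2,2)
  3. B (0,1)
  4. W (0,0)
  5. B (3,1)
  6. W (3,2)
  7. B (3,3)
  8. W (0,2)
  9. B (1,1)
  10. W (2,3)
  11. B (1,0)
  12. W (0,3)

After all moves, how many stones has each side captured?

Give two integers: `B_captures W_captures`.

Move 1: B@(3,0) -> caps B=0 W=0
Move 2: W@(2,2) -> caps B=0 W=0
Move 3: B@(0,1) -> caps B=0 W=0
Move 4: W@(0,0) -> caps B=0 W=0
Move 5: B@(3,1) -> caps B=0 W=0
Move 6: W@(3,2) -> caps B=0 W=0
Move 7: B@(3,3) -> caps B=0 W=0
Move 8: W@(0,2) -> caps B=0 W=0
Move 9: B@(1,1) -> caps B=0 W=0
Move 10: W@(2,3) -> caps B=0 W=1
Move 11: B@(1,0) -> caps B=1 W=1
Move 12: W@(0,3) -> caps B=1 W=1

Answer: 1 1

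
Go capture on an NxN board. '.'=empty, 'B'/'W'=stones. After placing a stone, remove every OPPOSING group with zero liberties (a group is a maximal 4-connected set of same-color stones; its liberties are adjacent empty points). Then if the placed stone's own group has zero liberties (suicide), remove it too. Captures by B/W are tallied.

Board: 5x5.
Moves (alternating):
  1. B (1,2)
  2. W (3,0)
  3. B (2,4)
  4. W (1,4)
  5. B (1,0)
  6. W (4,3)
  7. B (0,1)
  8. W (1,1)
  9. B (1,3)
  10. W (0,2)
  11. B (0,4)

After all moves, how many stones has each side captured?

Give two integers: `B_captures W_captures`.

Answer: 1 0

Derivation:
Move 1: B@(1,2) -> caps B=0 W=0
Move 2: W@(3,0) -> caps B=0 W=0
Move 3: B@(2,4) -> caps B=0 W=0
Move 4: W@(1,4) -> caps B=0 W=0
Move 5: B@(1,0) -> caps B=0 W=0
Move 6: W@(4,3) -> caps B=0 W=0
Move 7: B@(0,1) -> caps B=0 W=0
Move 8: W@(1,1) -> caps B=0 W=0
Move 9: B@(1,3) -> caps B=0 W=0
Move 10: W@(0,2) -> caps B=0 W=0
Move 11: B@(0,4) -> caps B=1 W=0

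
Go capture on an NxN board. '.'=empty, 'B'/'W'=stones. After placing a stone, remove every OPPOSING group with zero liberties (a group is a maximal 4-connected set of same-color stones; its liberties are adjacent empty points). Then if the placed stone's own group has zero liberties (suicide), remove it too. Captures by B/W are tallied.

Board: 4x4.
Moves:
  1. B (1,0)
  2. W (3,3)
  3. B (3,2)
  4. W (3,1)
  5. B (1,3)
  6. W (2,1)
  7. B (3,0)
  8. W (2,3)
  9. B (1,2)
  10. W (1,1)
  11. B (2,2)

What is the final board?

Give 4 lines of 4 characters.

Answer: ....
BWBB
.WB.
BWB.

Derivation:
Move 1: B@(1,0) -> caps B=0 W=0
Move 2: W@(3,3) -> caps B=0 W=0
Move 3: B@(3,2) -> caps B=0 W=0
Move 4: W@(3,1) -> caps B=0 W=0
Move 5: B@(1,3) -> caps B=0 W=0
Move 6: W@(2,1) -> caps B=0 W=0
Move 7: B@(3,0) -> caps B=0 W=0
Move 8: W@(2,3) -> caps B=0 W=0
Move 9: B@(1,2) -> caps B=0 W=0
Move 10: W@(1,1) -> caps B=0 W=0
Move 11: B@(2,2) -> caps B=2 W=0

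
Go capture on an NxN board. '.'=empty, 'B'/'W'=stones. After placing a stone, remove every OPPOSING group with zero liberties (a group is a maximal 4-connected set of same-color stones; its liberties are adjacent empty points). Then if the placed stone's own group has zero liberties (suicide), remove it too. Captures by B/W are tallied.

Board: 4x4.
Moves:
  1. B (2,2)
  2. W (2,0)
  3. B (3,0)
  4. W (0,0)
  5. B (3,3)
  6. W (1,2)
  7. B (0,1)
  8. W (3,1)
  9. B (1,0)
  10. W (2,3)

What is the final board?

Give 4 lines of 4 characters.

Answer: .B..
B.W.
W.BW
.W.B

Derivation:
Move 1: B@(2,2) -> caps B=0 W=0
Move 2: W@(2,0) -> caps B=0 W=0
Move 3: B@(3,0) -> caps B=0 W=0
Move 4: W@(0,0) -> caps B=0 W=0
Move 5: B@(3,3) -> caps B=0 W=0
Move 6: W@(1,2) -> caps B=0 W=0
Move 7: B@(0,1) -> caps B=0 W=0
Move 8: W@(3,1) -> caps B=0 W=1
Move 9: B@(1,0) -> caps B=1 W=1
Move 10: W@(2,3) -> caps B=1 W=1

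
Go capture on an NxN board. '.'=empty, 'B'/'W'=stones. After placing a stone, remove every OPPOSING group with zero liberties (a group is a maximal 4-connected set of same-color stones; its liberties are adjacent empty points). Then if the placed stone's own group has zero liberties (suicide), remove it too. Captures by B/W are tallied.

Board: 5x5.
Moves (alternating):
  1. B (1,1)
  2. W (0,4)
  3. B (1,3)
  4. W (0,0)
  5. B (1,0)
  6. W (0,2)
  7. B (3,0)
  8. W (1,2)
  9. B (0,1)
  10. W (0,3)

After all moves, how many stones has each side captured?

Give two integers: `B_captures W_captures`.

Answer: 1 0

Derivation:
Move 1: B@(1,1) -> caps B=0 W=0
Move 2: W@(0,4) -> caps B=0 W=0
Move 3: B@(1,3) -> caps B=0 W=0
Move 4: W@(0,0) -> caps B=0 W=0
Move 5: B@(1,0) -> caps B=0 W=0
Move 6: W@(0,2) -> caps B=0 W=0
Move 7: B@(3,0) -> caps B=0 W=0
Move 8: W@(1,2) -> caps B=0 W=0
Move 9: B@(0,1) -> caps B=1 W=0
Move 10: W@(0,3) -> caps B=1 W=0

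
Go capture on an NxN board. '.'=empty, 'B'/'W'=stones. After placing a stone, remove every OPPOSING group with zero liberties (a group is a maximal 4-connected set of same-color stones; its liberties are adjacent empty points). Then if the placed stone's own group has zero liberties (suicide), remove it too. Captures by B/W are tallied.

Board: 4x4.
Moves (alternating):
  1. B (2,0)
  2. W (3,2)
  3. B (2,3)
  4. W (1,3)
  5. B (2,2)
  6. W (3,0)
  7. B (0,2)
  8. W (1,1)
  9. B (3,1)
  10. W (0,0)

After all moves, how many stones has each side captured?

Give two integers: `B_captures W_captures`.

Answer: 1 0

Derivation:
Move 1: B@(2,0) -> caps B=0 W=0
Move 2: W@(3,2) -> caps B=0 W=0
Move 3: B@(2,3) -> caps B=0 W=0
Move 4: W@(1,3) -> caps B=0 W=0
Move 5: B@(2,2) -> caps B=0 W=0
Move 6: W@(3,0) -> caps B=0 W=0
Move 7: B@(0,2) -> caps B=0 W=0
Move 8: W@(1,1) -> caps B=0 W=0
Move 9: B@(3,1) -> caps B=1 W=0
Move 10: W@(0,0) -> caps B=1 W=0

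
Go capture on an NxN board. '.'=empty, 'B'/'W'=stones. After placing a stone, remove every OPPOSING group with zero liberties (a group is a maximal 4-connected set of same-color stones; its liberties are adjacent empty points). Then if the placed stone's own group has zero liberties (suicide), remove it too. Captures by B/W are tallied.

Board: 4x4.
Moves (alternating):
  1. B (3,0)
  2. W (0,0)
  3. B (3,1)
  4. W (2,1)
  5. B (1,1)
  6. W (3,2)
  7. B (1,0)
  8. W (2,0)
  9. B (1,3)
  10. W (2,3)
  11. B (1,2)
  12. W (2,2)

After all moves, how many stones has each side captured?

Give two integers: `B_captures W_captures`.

Answer: 0 2

Derivation:
Move 1: B@(3,0) -> caps B=0 W=0
Move 2: W@(0,0) -> caps B=0 W=0
Move 3: B@(3,1) -> caps B=0 W=0
Move 4: W@(2,1) -> caps B=0 W=0
Move 5: B@(1,1) -> caps B=0 W=0
Move 6: W@(3,2) -> caps B=0 W=0
Move 7: B@(1,0) -> caps B=0 W=0
Move 8: W@(2,0) -> caps B=0 W=2
Move 9: B@(1,3) -> caps B=0 W=2
Move 10: W@(2,3) -> caps B=0 W=2
Move 11: B@(1,2) -> caps B=0 W=2
Move 12: W@(2,2) -> caps B=0 W=2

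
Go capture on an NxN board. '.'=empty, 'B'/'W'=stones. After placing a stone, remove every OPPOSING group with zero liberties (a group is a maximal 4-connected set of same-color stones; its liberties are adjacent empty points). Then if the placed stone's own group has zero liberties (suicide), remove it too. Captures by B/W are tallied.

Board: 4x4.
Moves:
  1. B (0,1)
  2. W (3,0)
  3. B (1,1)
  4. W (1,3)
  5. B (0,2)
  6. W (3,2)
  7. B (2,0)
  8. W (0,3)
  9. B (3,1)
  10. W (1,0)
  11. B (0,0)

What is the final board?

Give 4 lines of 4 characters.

Move 1: B@(0,1) -> caps B=0 W=0
Move 2: W@(3,0) -> caps B=0 W=0
Move 3: B@(1,1) -> caps B=0 W=0
Move 4: W@(1,3) -> caps B=0 W=0
Move 5: B@(0,2) -> caps B=0 W=0
Move 6: W@(3,2) -> caps B=0 W=0
Move 7: B@(2,0) -> caps B=0 W=0
Move 8: W@(0,3) -> caps B=0 W=0
Move 9: B@(3,1) -> caps B=1 W=0
Move 10: W@(1,0) -> caps B=1 W=0
Move 11: B@(0,0) -> caps B=2 W=0

Answer: BBBW
.B.W
B...
.BW.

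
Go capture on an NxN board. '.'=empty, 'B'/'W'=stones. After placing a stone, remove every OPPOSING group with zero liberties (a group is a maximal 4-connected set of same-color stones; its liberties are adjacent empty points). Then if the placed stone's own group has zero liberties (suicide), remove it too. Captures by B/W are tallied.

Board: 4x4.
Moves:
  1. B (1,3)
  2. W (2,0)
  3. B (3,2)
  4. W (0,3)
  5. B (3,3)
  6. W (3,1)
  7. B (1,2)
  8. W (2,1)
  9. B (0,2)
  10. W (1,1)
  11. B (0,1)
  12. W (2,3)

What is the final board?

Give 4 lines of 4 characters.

Answer: .BB.
.WBB
WW.W
.WBB

Derivation:
Move 1: B@(1,3) -> caps B=0 W=0
Move 2: W@(2,0) -> caps B=0 W=0
Move 3: B@(3,2) -> caps B=0 W=0
Move 4: W@(0,3) -> caps B=0 W=0
Move 5: B@(3,3) -> caps B=0 W=0
Move 6: W@(3,1) -> caps B=0 W=0
Move 7: B@(1,2) -> caps B=0 W=0
Move 8: W@(2,1) -> caps B=0 W=0
Move 9: B@(0,2) -> caps B=1 W=0
Move 10: W@(1,1) -> caps B=1 W=0
Move 11: B@(0,1) -> caps B=1 W=0
Move 12: W@(2,3) -> caps B=1 W=0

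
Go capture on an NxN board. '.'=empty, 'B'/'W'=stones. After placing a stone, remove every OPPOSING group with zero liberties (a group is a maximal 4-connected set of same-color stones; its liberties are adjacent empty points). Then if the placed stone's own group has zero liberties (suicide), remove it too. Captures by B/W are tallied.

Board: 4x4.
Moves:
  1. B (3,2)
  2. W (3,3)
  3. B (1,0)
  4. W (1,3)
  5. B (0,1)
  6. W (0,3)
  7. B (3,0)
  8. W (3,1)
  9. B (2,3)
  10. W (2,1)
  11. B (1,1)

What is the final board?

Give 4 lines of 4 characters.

Answer: .B.W
BB.W
.W.B
BWB.

Derivation:
Move 1: B@(3,2) -> caps B=0 W=0
Move 2: W@(3,3) -> caps B=0 W=0
Move 3: B@(1,0) -> caps B=0 W=0
Move 4: W@(1,3) -> caps B=0 W=0
Move 5: B@(0,1) -> caps B=0 W=0
Move 6: W@(0,3) -> caps B=0 W=0
Move 7: B@(3,0) -> caps B=0 W=0
Move 8: W@(3,1) -> caps B=0 W=0
Move 9: B@(2,3) -> caps B=1 W=0
Move 10: W@(2,1) -> caps B=1 W=0
Move 11: B@(1,1) -> caps B=1 W=0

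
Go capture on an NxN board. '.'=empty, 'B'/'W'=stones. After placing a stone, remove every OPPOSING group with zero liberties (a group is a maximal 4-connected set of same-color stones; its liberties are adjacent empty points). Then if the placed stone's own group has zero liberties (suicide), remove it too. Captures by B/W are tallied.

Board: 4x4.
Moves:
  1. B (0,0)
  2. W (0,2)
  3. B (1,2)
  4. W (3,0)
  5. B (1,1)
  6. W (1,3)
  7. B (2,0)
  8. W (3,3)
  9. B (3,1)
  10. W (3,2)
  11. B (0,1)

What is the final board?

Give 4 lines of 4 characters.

Move 1: B@(0,0) -> caps B=0 W=0
Move 2: W@(0,2) -> caps B=0 W=0
Move 3: B@(1,2) -> caps B=0 W=0
Move 4: W@(3,0) -> caps B=0 W=0
Move 5: B@(1,1) -> caps B=0 W=0
Move 6: W@(1,3) -> caps B=0 W=0
Move 7: B@(2,0) -> caps B=0 W=0
Move 8: W@(3,3) -> caps B=0 W=0
Move 9: B@(3,1) -> caps B=1 W=0
Move 10: W@(3,2) -> caps B=1 W=0
Move 11: B@(0,1) -> caps B=1 W=0

Answer: BBW.
.BBW
B...
.BWW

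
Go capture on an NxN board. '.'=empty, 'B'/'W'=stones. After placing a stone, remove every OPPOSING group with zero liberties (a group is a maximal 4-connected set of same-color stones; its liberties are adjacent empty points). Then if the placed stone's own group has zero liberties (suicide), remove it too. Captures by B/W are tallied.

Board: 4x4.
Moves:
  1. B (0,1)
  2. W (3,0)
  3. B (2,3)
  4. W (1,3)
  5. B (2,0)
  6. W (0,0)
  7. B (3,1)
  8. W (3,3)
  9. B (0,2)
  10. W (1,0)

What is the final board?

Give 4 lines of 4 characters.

Answer: WBB.
W..W
B..B
.B.W

Derivation:
Move 1: B@(0,1) -> caps B=0 W=0
Move 2: W@(3,0) -> caps B=0 W=0
Move 3: B@(2,3) -> caps B=0 W=0
Move 4: W@(1,3) -> caps B=0 W=0
Move 5: B@(2,0) -> caps B=0 W=0
Move 6: W@(0,0) -> caps B=0 W=0
Move 7: B@(3,1) -> caps B=1 W=0
Move 8: W@(3,3) -> caps B=1 W=0
Move 9: B@(0,2) -> caps B=1 W=0
Move 10: W@(1,0) -> caps B=1 W=0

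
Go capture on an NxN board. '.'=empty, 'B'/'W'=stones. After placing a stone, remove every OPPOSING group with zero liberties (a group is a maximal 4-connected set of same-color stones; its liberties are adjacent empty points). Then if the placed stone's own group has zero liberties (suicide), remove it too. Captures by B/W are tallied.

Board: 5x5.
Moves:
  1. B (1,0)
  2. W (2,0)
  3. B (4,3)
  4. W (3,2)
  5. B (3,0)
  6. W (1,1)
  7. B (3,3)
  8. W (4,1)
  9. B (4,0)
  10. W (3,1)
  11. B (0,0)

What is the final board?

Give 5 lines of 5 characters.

Move 1: B@(1,0) -> caps B=0 W=0
Move 2: W@(2,0) -> caps B=0 W=0
Move 3: B@(4,3) -> caps B=0 W=0
Move 4: W@(3,2) -> caps B=0 W=0
Move 5: B@(3,0) -> caps B=0 W=0
Move 6: W@(1,1) -> caps B=0 W=0
Move 7: B@(3,3) -> caps B=0 W=0
Move 8: W@(4,1) -> caps B=0 W=0
Move 9: B@(4,0) -> caps B=0 W=0
Move 10: W@(3,1) -> caps B=0 W=2
Move 11: B@(0,0) -> caps B=0 W=2

Answer: B....
BW...
W....
.WWB.
.W.B.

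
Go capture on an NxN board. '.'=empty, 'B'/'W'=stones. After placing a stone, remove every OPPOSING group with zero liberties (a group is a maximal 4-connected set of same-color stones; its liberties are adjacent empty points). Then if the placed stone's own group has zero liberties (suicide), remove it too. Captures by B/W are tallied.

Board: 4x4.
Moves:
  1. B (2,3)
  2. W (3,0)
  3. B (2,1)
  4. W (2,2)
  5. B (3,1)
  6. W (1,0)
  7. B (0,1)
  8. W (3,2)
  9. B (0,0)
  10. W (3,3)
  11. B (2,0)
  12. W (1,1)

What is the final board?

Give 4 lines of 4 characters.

Move 1: B@(2,3) -> caps B=0 W=0
Move 2: W@(3,0) -> caps B=0 W=0
Move 3: B@(2,1) -> caps B=0 W=0
Move 4: W@(2,2) -> caps B=0 W=0
Move 5: B@(3,1) -> caps B=0 W=0
Move 6: W@(1,0) -> caps B=0 W=0
Move 7: B@(0,1) -> caps B=0 W=0
Move 8: W@(3,2) -> caps B=0 W=0
Move 9: B@(0,0) -> caps B=0 W=0
Move 10: W@(3,3) -> caps B=0 W=0
Move 11: B@(2,0) -> caps B=1 W=0
Move 12: W@(1,1) -> caps B=1 W=0

Answer: BB..
WW..
BBWB
.BWW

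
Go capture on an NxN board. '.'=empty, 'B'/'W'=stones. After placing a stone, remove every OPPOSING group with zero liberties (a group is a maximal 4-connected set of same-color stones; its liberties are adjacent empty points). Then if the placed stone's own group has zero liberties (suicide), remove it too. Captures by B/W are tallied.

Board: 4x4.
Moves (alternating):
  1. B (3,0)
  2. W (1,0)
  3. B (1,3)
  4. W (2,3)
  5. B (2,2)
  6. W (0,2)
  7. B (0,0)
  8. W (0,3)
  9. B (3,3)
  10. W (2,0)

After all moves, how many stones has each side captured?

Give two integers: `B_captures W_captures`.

Answer: 1 0

Derivation:
Move 1: B@(3,0) -> caps B=0 W=0
Move 2: W@(1,0) -> caps B=0 W=0
Move 3: B@(1,3) -> caps B=0 W=0
Move 4: W@(2,3) -> caps B=0 W=0
Move 5: B@(2,2) -> caps B=0 W=0
Move 6: W@(0,2) -> caps B=0 W=0
Move 7: B@(0,0) -> caps B=0 W=0
Move 8: W@(0,3) -> caps B=0 W=0
Move 9: B@(3,3) -> caps B=1 W=0
Move 10: W@(2,0) -> caps B=1 W=0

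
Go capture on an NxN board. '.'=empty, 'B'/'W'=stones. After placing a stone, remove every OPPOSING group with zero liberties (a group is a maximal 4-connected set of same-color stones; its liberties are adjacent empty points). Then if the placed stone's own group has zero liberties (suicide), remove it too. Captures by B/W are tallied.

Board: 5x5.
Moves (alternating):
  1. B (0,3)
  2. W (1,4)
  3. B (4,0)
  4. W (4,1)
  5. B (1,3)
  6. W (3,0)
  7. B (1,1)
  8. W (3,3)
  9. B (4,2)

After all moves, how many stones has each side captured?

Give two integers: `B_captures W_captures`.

Answer: 0 1

Derivation:
Move 1: B@(0,3) -> caps B=0 W=0
Move 2: W@(1,4) -> caps B=0 W=0
Move 3: B@(4,0) -> caps B=0 W=0
Move 4: W@(4,1) -> caps B=0 W=0
Move 5: B@(1,3) -> caps B=0 W=0
Move 6: W@(3,0) -> caps B=0 W=1
Move 7: B@(1,1) -> caps B=0 W=1
Move 8: W@(3,3) -> caps B=0 W=1
Move 9: B@(4,2) -> caps B=0 W=1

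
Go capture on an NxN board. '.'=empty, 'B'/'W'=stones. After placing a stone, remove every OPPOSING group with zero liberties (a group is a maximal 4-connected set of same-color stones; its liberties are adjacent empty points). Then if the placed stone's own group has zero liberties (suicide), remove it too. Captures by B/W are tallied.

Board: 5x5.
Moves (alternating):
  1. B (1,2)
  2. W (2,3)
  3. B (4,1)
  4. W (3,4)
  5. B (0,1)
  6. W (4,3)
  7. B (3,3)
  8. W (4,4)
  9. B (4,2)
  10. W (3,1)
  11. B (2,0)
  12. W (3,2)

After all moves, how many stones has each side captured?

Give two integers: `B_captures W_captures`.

Answer: 0 1

Derivation:
Move 1: B@(1,2) -> caps B=0 W=0
Move 2: W@(2,3) -> caps B=0 W=0
Move 3: B@(4,1) -> caps B=0 W=0
Move 4: W@(3,4) -> caps B=0 W=0
Move 5: B@(0,1) -> caps B=0 W=0
Move 6: W@(4,3) -> caps B=0 W=0
Move 7: B@(3,3) -> caps B=0 W=0
Move 8: W@(4,4) -> caps B=0 W=0
Move 9: B@(4,2) -> caps B=0 W=0
Move 10: W@(3,1) -> caps B=0 W=0
Move 11: B@(2,0) -> caps B=0 W=0
Move 12: W@(3,2) -> caps B=0 W=1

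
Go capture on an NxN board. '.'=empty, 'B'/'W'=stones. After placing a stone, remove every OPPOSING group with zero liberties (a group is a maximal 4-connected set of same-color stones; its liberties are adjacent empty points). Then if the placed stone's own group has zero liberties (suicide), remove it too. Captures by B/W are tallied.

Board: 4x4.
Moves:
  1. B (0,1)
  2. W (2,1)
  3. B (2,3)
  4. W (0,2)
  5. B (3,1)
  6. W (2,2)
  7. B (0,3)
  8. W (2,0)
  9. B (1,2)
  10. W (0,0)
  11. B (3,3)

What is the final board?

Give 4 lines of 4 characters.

Move 1: B@(0,1) -> caps B=0 W=0
Move 2: W@(2,1) -> caps B=0 W=0
Move 3: B@(2,3) -> caps B=0 W=0
Move 4: W@(0,2) -> caps B=0 W=0
Move 5: B@(3,1) -> caps B=0 W=0
Move 6: W@(2,2) -> caps B=0 W=0
Move 7: B@(0,3) -> caps B=0 W=0
Move 8: W@(2,0) -> caps B=0 W=0
Move 9: B@(1,2) -> caps B=1 W=0
Move 10: W@(0,0) -> caps B=1 W=0
Move 11: B@(3,3) -> caps B=1 W=0

Answer: WB.B
..B.
WWWB
.B.B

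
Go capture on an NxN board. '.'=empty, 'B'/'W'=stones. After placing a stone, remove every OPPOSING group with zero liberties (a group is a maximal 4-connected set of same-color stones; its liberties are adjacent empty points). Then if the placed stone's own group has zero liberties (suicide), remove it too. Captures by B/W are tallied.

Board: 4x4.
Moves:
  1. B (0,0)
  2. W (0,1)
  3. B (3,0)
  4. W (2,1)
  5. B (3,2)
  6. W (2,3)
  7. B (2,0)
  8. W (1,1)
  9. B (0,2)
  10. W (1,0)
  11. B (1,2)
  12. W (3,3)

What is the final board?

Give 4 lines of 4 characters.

Move 1: B@(0,0) -> caps B=0 W=0
Move 2: W@(0,1) -> caps B=0 W=0
Move 3: B@(3,0) -> caps B=0 W=0
Move 4: W@(2,1) -> caps B=0 W=0
Move 5: B@(3,2) -> caps B=0 W=0
Move 6: W@(2,3) -> caps B=0 W=0
Move 7: B@(2,0) -> caps B=0 W=0
Move 8: W@(1,1) -> caps B=0 W=0
Move 9: B@(0,2) -> caps B=0 W=0
Move 10: W@(1,0) -> caps B=0 W=1
Move 11: B@(1,2) -> caps B=0 W=1
Move 12: W@(3,3) -> caps B=0 W=1

Answer: .WB.
WWB.
BW.W
B.BW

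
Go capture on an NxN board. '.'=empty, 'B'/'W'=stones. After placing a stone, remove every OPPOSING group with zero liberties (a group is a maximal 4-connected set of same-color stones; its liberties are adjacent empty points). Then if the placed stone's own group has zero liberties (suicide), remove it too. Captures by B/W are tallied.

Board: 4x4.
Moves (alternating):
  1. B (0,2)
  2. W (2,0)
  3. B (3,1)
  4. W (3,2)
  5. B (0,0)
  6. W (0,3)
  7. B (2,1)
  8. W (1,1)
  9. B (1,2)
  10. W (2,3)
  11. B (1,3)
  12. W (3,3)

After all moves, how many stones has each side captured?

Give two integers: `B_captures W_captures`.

Move 1: B@(0,2) -> caps B=0 W=0
Move 2: W@(2,0) -> caps B=0 W=0
Move 3: B@(3,1) -> caps B=0 W=0
Move 4: W@(3,2) -> caps B=0 W=0
Move 5: B@(0,0) -> caps B=0 W=0
Move 6: W@(0,3) -> caps B=0 W=0
Move 7: B@(2,1) -> caps B=0 W=0
Move 8: W@(1,1) -> caps B=0 W=0
Move 9: B@(1,2) -> caps B=0 W=0
Move 10: W@(2,3) -> caps B=0 W=0
Move 11: B@(1,3) -> caps B=1 W=0
Move 12: W@(3,3) -> caps B=1 W=0

Answer: 1 0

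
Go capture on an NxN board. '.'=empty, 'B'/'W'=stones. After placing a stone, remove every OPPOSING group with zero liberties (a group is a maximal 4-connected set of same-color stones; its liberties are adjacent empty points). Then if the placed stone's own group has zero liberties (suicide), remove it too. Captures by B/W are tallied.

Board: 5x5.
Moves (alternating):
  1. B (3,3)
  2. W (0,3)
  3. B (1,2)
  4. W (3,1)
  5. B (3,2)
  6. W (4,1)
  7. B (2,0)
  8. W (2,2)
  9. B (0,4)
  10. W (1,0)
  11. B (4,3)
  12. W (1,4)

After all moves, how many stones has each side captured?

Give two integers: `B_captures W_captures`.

Answer: 0 1

Derivation:
Move 1: B@(3,3) -> caps B=0 W=0
Move 2: W@(0,3) -> caps B=0 W=0
Move 3: B@(1,2) -> caps B=0 W=0
Move 4: W@(3,1) -> caps B=0 W=0
Move 5: B@(3,2) -> caps B=0 W=0
Move 6: W@(4,1) -> caps B=0 W=0
Move 7: B@(2,0) -> caps B=0 W=0
Move 8: W@(2,2) -> caps B=0 W=0
Move 9: B@(0,4) -> caps B=0 W=0
Move 10: W@(1,0) -> caps B=0 W=0
Move 11: B@(4,3) -> caps B=0 W=0
Move 12: W@(1,4) -> caps B=0 W=1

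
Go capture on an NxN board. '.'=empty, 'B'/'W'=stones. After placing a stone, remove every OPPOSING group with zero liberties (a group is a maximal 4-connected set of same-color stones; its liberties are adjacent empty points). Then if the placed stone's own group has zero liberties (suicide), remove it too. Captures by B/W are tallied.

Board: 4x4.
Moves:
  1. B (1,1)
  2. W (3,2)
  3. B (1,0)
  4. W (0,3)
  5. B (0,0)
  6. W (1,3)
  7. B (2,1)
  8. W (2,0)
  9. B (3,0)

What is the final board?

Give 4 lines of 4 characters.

Answer: B..W
BB.W
.B..
B.W.

Derivation:
Move 1: B@(1,1) -> caps B=0 W=0
Move 2: W@(3,2) -> caps B=0 W=0
Move 3: B@(1,0) -> caps B=0 W=0
Move 4: W@(0,3) -> caps B=0 W=0
Move 5: B@(0,0) -> caps B=0 W=0
Move 6: W@(1,3) -> caps B=0 W=0
Move 7: B@(2,1) -> caps B=0 W=0
Move 8: W@(2,0) -> caps B=0 W=0
Move 9: B@(3,0) -> caps B=1 W=0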